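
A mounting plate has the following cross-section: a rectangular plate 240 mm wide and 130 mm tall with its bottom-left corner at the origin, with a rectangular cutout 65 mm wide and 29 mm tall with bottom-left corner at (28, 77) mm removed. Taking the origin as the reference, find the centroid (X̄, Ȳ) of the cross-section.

X̄ = 123.83 mm, Ȳ = 63.30 mm

plate: A = 240 × 130 = 31200.00, centroid at (120.00, 65.00).
hole: A = −(65 × 29) = -1885.00, centroid at (60.50, 91.50).
ΣA = 29315.00 mm², ΣAX̄ = 3629957.50 mm³, ΣAȲ = 1855522.50 mm³.
X̄ = 3629957.50/29315.00 = 123.83 mm; Ȳ = 1855522.50/29315.00 = 63.30 mm.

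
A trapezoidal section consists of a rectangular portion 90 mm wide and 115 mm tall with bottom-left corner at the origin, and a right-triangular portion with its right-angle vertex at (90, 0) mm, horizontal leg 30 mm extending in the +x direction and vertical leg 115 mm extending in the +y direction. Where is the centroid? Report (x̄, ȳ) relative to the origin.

x̄ = 52.86 mm, ȳ = 54.76 mm

Part | A | x̄ᵢ | ȳᵢ | A·x̄ᵢ | A·ȳᵢ
rectangular portion | 10350.00 | 45.00 | 57.50 | 465750.00 | 595125.00
triangular portion | 1725.00 | 100.00 | 38.33 | 172500.00 | 66125.00
Σ | 12075.00 |  |  | 638250.00 | 661250.00
x̄ = 638250.00 / 12075.00 = 52.86 mm
ȳ = 661250.00 / 12075.00 = 54.76 mm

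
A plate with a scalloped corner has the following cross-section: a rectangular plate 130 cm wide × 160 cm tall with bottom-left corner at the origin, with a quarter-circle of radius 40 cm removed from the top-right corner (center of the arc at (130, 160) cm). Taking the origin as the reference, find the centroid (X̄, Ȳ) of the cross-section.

X̄ = 61.91 cm, Ȳ = 75.95 cm

Part | A | x̄ᵢ | ȳᵢ | A·x̄ᵢ | A·ȳᵢ
plate | 20800.00 | 65.00 | 80.00 | 1352000.00 | 1664000.00
removed quarter-circle | -1256.64 | 113.02 | 143.02 | -142029.48 | -179728.60
Σ | 19543.36 |  |  | 1209970.52 | 1484271.40
X̄ = 1209970.52 / 19543.36 = 61.91 cm
Ȳ = 1484271.40 / 19543.36 = 75.95 cm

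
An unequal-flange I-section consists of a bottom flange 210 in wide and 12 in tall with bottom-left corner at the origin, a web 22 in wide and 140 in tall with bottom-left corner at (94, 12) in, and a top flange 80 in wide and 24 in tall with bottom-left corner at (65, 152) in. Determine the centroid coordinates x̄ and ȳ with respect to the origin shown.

x̄ = 105.00 in, ȳ = 77.47 in

Part | A | x̄ᵢ | ȳᵢ | A·x̄ᵢ | A·ȳᵢ
bottom flange | 2520.00 | 105.00 | 6.00 | 264600.00 | 15120.00
web | 3080.00 | 105.00 | 82.00 | 323400.00 | 252560.00
top flange | 1920.00 | 105.00 | 164.00 | 201600.00 | 314880.00
Σ | 7520.00 |  |  | 789600.00 | 582560.00
x̄ = 789600.00 / 7520.00 = 105.00 in
ȳ = 582560.00 / 7520.00 = 77.47 in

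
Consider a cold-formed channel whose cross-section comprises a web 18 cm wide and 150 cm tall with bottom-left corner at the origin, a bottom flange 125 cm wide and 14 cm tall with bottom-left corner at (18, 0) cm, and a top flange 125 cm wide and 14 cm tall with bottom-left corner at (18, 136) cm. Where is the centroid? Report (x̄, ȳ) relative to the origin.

x̄ = 49.36 cm, ȳ = 75.00 cm

web: A = 18 × 150 = 2700.00, centroid at (9.00, 75.00).
bottom flange: A = 125 × 14 = 1750.00, centroid at (80.50, 7.00).
top flange: A = 125 × 14 = 1750.00, centroid at (80.50, 143.00).
ΣA = 6200.00 cm², ΣAx̄ = 306050.00 cm³, ΣAȳ = 465000.00 cm³.
x̄ = 306050.00/6200.00 = 49.36 cm; ȳ = 465000.00/6200.00 = 75.00 cm.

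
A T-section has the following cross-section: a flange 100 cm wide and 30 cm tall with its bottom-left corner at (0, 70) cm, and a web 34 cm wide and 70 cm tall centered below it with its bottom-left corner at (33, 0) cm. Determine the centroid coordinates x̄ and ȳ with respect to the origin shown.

Part | A | x̄ᵢ | ȳᵢ | A·x̄ᵢ | A·ȳᵢ
web | 2380.00 | 50.00 | 35.00 | 119000.00 | 83300.00
flange | 3000.00 | 50.00 | 85.00 | 150000.00 | 255000.00
Σ | 5380.00 |  |  | 269000.00 | 338300.00
x̄ = 269000.00 / 5380.00 = 50.00 cm
ȳ = 338300.00 / 5380.00 = 62.88 cm

x̄ = 50.00 cm, ȳ = 62.88 cm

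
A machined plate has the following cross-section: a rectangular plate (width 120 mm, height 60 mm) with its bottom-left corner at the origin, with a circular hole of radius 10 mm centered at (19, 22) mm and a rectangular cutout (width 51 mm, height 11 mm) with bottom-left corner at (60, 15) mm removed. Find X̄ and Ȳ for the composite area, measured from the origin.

X̄ = 59.77 mm, Ȳ = 31.24 mm

plate: A = 120 × 60 = 7200.00, centroid at (60.00, 30.00).
hole 1: A = −π·10² = -314.16, centroid at (19.00, 22.00).
hole 2: A = −(51 × 11) = -561.00, centroid at (85.50, 20.50).
ΣA = 6324.84 mm², ΣAX̄ = 378065.47 mm³, ΣAȲ = 197588.00 mm³.
X̄ = 378065.47/6324.84 = 59.77 mm; Ȳ = 197588.00/6324.84 = 31.24 mm.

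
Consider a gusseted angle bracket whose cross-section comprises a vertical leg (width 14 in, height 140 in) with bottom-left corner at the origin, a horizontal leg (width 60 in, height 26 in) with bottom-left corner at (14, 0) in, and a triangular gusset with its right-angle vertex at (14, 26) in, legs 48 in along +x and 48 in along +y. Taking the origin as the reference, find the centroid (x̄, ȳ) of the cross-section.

vertical leg: A = 14 × 140 = 1960.00, centroid at (7.00, 70.00).
horizontal leg: A = 60 × 26 = 1560.00, centroid at (44.00, 13.00).
gusset: A = ½·48·48 = 1152.00, centroid at (30.00, 42.00).
ΣA = 4672.00 in²
ΣAx̄ = (1960.00)(7.00) + (1560.00)(44.00) + (1152.00)(30.00) = 116920.00 in³
ΣAȳ = (1960.00)(70.00) + (1560.00)(13.00) + (1152.00)(42.00) = 205864.00 in³
x̄ = 116920.00 / 4672.00 = 25.03 in
ȳ = 205864.00 / 4672.00 = 44.06 in

x̄ = 25.03 in, ȳ = 44.06 in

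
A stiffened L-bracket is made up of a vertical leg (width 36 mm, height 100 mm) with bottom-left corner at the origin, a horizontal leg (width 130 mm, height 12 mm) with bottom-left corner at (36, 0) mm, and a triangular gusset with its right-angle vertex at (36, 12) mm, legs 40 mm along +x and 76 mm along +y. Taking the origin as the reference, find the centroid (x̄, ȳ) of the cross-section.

x̄ = 44.51 mm, ȳ = 36.84 mm

vertical leg: A = 36 × 100 = 3600.00, centroid at (18.00, 50.00).
horizontal leg: A = 130 × 12 = 1560.00, centroid at (101.00, 6.00).
gusset: A = ½·40·76 = 1520.00, centroid at (49.33, 37.33).
ΣA = 6680.00 mm², ΣAx̄ = 297346.67 mm³, ΣAȳ = 246106.67 mm³.
x̄ = 297346.67/6680.00 = 44.51 mm; ȳ = 246106.67/6680.00 = 36.84 mm.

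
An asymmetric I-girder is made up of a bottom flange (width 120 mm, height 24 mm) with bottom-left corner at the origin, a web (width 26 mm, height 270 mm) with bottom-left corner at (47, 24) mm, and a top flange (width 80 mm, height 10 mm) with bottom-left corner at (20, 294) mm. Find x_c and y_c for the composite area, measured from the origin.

x_c = 60.00 mm, y_c = 129.90 mm

bottom flange: A = 120 × 24 = 2880.00, centroid at (60.00, 12.00).
web: A = 26 × 270 = 7020.00, centroid at (60.00, 159.00).
top flange: A = 80 × 10 = 800.00, centroid at (60.00, 299.00).
ΣA = 10700.00 mm², ΣAx_c = 642000.00 mm³, ΣAy_c = 1389940.00 mm³.
x_c = 642000.00/10700.00 = 60.00 mm; y_c = 1389940.00/10700.00 = 129.90 mm.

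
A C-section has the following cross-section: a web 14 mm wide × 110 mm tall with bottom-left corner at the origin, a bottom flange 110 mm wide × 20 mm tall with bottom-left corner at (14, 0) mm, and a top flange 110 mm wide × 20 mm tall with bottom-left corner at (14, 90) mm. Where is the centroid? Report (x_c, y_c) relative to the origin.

web: A = 14 × 110 = 1540.00, centroid at (7.00, 55.00).
bottom flange: A = 110 × 20 = 2200.00, centroid at (69.00, 10.00).
top flange: A = 110 × 20 = 2200.00, centroid at (69.00, 100.00).
ΣA = 5940.00 mm², ΣAx_c = 314380.00 mm³, ΣAy_c = 326700.00 mm³.
x_c = 314380.00/5940.00 = 52.93 mm; y_c = 326700.00/5940.00 = 55.00 mm.

x_c = 52.93 mm, y_c = 55.00 mm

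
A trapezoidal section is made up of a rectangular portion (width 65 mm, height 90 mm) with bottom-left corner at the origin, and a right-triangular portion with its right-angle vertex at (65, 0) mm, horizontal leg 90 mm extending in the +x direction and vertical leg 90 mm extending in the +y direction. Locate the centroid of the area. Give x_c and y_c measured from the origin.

x_c = 58.07 mm, y_c = 38.86 mm

rectangular portion: A = 65 × 90 = 5850.00, centroid at (32.50, 45.00).
triangular portion: A = ½·90·90 = 4050.00, centroid at (95.00, 30.00).
ΣA = 9900.00 mm²
ΣAx_c = (5850.00)(32.50) + (4050.00)(95.00) = 574875.00 mm³
ΣAy_c = (5850.00)(45.00) + (4050.00)(30.00) = 384750.00 mm³
x_c = 574875.00 / 9900.00 = 58.07 mm
y_c = 384750.00 / 9900.00 = 38.86 mm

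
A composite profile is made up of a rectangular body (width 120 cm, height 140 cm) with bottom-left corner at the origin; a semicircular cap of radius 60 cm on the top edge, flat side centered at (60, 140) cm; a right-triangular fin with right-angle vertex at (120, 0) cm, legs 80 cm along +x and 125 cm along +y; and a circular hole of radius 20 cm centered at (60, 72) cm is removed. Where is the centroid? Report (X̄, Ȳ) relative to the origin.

X̄ = 76.54 cm, Ȳ = 85.10 cm

rectangular body: A = 120 × 140 = 16800.00, centroid at (60.00, 70.00).
semicircular top: A = ½π·60² = 5654.87, centroid at (60.00, 165.46).
triangular fin: A = ½·80·125 = 5000.00, centroid at (146.67, 41.67).
hole: A = −π·20² = -1256.64, centroid at (60.00, 72.00).
ΣA = 26198.23 cm², ΣAX̄ = 2005227.12 cm³, ΣAȲ = 2229536.81 cm³.
X̄ = 2005227.12/26198.23 = 76.54 cm; Ȳ = 2229536.81/26198.23 = 85.10 cm.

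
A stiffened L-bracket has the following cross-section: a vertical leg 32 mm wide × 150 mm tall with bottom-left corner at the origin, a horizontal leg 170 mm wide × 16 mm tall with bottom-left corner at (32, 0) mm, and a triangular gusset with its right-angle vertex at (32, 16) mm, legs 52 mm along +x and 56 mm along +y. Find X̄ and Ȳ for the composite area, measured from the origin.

X̄ = 52.01 mm, Ȳ = 48.15 mm

Part | A | x̄ᵢ | ȳᵢ | A·x̄ᵢ | A·ȳᵢ
vertical leg | 4800.00 | 16.00 | 75.00 | 76800.00 | 360000.00
horizontal leg | 2720.00 | 117.00 | 8.00 | 318240.00 | 21760.00
gusset | 1456.00 | 49.33 | 34.67 | 71829.33 | 50474.67
Σ | 8976.00 |  |  | 466869.33 | 432234.67
X̄ = 466869.33 / 8976.00 = 52.01 mm
Ȳ = 432234.67 / 8976.00 = 48.15 mm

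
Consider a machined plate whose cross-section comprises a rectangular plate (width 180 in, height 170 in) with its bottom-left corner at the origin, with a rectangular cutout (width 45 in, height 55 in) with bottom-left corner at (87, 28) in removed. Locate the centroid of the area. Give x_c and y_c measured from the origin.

x_c = 88.28 in, y_c = 87.60 in

Part | A | x̄ᵢ | ȳᵢ | A·x̄ᵢ | A·ȳᵢ
plate | 30600.00 | 90.00 | 85.00 | 2754000.00 | 2601000.00
hole | -2475.00 | 109.50 | 55.50 | -271012.50 | -137362.50
Σ | 28125.00 |  |  | 2482987.50 | 2463637.50
x_c = 2482987.50 / 28125.00 = 88.28 in
y_c = 2463637.50 / 28125.00 = 87.60 in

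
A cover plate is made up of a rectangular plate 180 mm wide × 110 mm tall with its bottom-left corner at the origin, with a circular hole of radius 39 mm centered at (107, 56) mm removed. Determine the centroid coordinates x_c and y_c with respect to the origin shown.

x_c = 84.59 mm, y_c = 54.68 mm

plate: A = 180 × 110 = 19800.00, centroid at (90.00, 55.00).
hole: A = −π·39² = -4778.36, centroid at (107.00, 56.00).
ΣA = 15021.64 mm²
ΣAx_c = (19800.00)(90.00) + (-4778.36)(107.00) = 1270715.22 mm³
ΣAy_c = (19800.00)(55.00) + (-4778.36)(56.00) = 821411.70 mm³
x_c = 1270715.22 / 15021.64 = 84.59 mm
y_c = 821411.70 / 15021.64 = 54.68 mm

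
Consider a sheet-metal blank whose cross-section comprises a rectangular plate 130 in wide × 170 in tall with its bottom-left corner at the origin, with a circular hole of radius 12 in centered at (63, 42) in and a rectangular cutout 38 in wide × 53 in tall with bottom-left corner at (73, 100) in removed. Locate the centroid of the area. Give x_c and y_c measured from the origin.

plate: A = 130 × 170 = 22100.00, centroid at (65.00, 85.00).
hole 1: A = −π·12² = -452.39, centroid at (63.00, 42.00).
hole 2: A = −(38 × 53) = -2014.00, centroid at (92.00, 126.50).
ΣA = 19633.61 in², ΣAx_c = 1222711.47 in³, ΣAy_c = 1604728.65 in³.
x_c = 1222711.47/19633.61 = 62.28 in; y_c = 1604728.65/19633.61 = 81.73 in.

x_c = 62.28 in, y_c = 81.73 in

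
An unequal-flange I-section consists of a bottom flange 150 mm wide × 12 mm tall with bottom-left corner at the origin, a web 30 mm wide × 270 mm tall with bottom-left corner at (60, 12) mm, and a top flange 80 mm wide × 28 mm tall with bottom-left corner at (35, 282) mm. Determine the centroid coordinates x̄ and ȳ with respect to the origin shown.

x̄ = 75.00 mm, ȳ = 153.59 mm

Part | A | x̄ᵢ | ȳᵢ | A·x̄ᵢ | A·ȳᵢ
bottom flange | 1800.00 | 75.00 | 6.00 | 135000.00 | 10800.00
web | 8100.00 | 75.00 | 147.00 | 607500.00 | 1190700.00
top flange | 2240.00 | 75.00 | 296.00 | 168000.00 | 663040.00
Σ | 12140.00 |  |  | 910500.00 | 1864540.00
x̄ = 910500.00 / 12140.00 = 75.00 mm
ȳ = 1864540.00 / 12140.00 = 153.59 mm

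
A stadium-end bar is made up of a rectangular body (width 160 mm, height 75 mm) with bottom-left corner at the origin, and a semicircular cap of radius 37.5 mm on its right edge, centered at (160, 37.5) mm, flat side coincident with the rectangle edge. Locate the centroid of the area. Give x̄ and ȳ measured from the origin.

rectangular body: A = 160 × 75 = 12000.00, centroid at (80.00, 37.50).
semicircular end: A = ½π·37.5² = 2208.93, centroid at (175.92, 37.50).
ΣA = 14208.93 mm², ΣAx̄ = 1348585.42 mm³, ΣAȳ = 532834.96 mm³.
x̄ = 1348585.42/14208.93 = 94.91 mm; ȳ = 532834.96/14208.93 = 37.50 mm.

x̄ = 94.91 mm, ȳ = 37.50 mm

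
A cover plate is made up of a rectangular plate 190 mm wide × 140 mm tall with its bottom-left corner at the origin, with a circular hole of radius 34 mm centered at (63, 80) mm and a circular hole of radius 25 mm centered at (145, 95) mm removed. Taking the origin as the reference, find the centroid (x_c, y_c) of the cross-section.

x_c = 95.86 mm, y_c = 65.93 mm

plate: A = 190 × 140 = 26600.00, centroid at (95.00, 70.00).
hole 1: A = −π·34² = -3631.68, centroid at (63.00, 80.00).
hole 2: A = −π·25² = -1963.50, centroid at (145.00, 95.00).
ΣA = 21004.82 mm²
ΣAx_c = (26600.00)(95.00) + (-3631.68)(63.00) + (-1963.50)(145.00) = 2013497.26 mm³
ΣAy_c = (26600.00)(70.00) + (-3631.68)(80.00) + (-1963.50)(95.00) = 1384933.45 mm³
x_c = 2013497.26 / 21004.82 = 95.86 mm
y_c = 1384933.45 / 21004.82 = 65.93 mm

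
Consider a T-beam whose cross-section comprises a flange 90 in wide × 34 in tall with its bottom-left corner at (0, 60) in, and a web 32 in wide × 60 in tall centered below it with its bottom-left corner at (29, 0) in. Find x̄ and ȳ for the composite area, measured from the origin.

Part | A | x̄ᵢ | ȳᵢ | A·x̄ᵢ | A·ȳᵢ
web | 1920.00 | 45.00 | 30.00 | 86400.00 | 57600.00
flange | 3060.00 | 45.00 | 77.00 | 137700.00 | 235620.00
Σ | 4980.00 |  |  | 224100.00 | 293220.00
x̄ = 224100.00 / 4980.00 = 45.00 in
ȳ = 293220.00 / 4980.00 = 58.88 in

x̄ = 45.00 in, ȳ = 58.88 in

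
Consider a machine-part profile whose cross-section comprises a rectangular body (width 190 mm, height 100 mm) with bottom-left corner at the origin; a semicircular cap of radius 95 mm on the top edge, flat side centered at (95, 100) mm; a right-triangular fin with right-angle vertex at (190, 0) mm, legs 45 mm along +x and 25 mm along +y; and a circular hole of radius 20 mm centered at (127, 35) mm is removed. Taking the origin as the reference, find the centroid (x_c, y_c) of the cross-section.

Part | A | x̄ᵢ | ȳᵢ | A·x̄ᵢ | A·ȳᵢ
rectangular body | 19000.00 | 95.00 | 50.00 | 1805000.00 | 950000.00
semicircular top | 14176.44 | 95.00 | 140.32 | 1346761.50 | 1989227.02
triangular fin | 562.50 | 205.00 | 8.33 | 115312.50 | 4687.50
hole | -1256.64 | 127.00 | 35.00 | -159592.91 | -43982.30
Σ | 32482.30 |  |  | 3107481.09 | 2899932.22
x_c = 3107481.09 / 32482.30 = 95.67 mm
y_c = 2899932.22 / 32482.30 = 89.28 mm

x_c = 95.67 mm, y_c = 89.28 mm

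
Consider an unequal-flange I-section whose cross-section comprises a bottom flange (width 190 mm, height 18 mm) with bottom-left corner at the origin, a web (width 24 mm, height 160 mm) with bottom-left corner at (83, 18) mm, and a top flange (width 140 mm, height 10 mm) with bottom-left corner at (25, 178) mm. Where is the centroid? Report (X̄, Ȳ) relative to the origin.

bottom flange: A = 190 × 18 = 3420.00, centroid at (95.00, 9.00).
web: A = 24 × 160 = 3840.00, centroid at (95.00, 98.00).
top flange: A = 140 × 10 = 1400.00, centroid at (95.00, 183.00).
ΣA = 8660.00 mm², ΣAX̄ = 822700.00 mm³, ΣAȲ = 663300.00 mm³.
X̄ = 822700.00/8660.00 = 95.00 mm; Ȳ = 663300.00/8660.00 = 76.59 mm.

X̄ = 95.00 mm, Ȳ = 76.59 mm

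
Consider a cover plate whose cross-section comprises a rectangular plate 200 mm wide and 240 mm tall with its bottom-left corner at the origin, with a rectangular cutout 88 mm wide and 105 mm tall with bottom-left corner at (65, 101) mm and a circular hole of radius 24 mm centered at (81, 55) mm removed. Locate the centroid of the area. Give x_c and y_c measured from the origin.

x_c = 98.68 mm, y_c = 114.81 mm

plate: A = 200 × 240 = 48000.00, centroid at (100.00, 120.00).
hole 1: A = −(88 × 105) = -9240.00, centroid at (109.00, 153.50).
hole 2: A = −π·24² = -1809.56, centroid at (81.00, 55.00).
ΣA = 36950.44 mm²
ΣAx_c = (48000.00)(100.00) + (-9240.00)(109.00) + (-1809.56)(81.00) = 3646265.85 mm³
ΣAy_c = (48000.00)(120.00) + (-9240.00)(153.50) + (-1809.56)(55.00) = 4242134.34 mm³
x_c = 3646265.85 / 36950.44 = 98.68 mm
y_c = 4242134.34 / 36950.44 = 114.81 mm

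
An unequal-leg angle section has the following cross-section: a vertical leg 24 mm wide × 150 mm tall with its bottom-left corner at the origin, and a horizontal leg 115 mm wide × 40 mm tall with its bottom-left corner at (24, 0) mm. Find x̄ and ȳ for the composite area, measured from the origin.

x̄ = 50.99 mm, ȳ = 44.15 mm

vertical leg: A = 24 × 150 = 3600.00, centroid at (12.00, 75.00).
horizontal leg: A = 115 × 40 = 4600.00, centroid at (81.50, 20.00).
ΣA = 8200.00 mm²
ΣAx̄ = (3600.00)(12.00) + (4600.00)(81.50) = 418100.00 mm³
ΣAȳ = (3600.00)(75.00) + (4600.00)(20.00) = 362000.00 mm³
x̄ = 418100.00 / 8200.00 = 50.99 mm
ȳ = 362000.00 / 8200.00 = 44.15 mm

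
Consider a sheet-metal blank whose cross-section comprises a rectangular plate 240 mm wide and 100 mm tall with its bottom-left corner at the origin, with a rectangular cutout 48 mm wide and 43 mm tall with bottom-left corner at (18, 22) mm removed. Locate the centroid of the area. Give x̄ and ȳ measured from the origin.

x̄ = 127.34 mm, ȳ = 50.61 mm

plate: A = 240 × 100 = 24000.00, centroid at (120.00, 50.00).
hole: A = −(48 × 43) = -2064.00, centroid at (42.00, 43.50).
ΣA = 21936.00 mm², ΣAx̄ = 2793312.00 mm³, ΣAȳ = 1110216.00 mm³.
x̄ = 2793312.00/21936.00 = 127.34 mm; ȳ = 1110216.00/21936.00 = 50.61 mm.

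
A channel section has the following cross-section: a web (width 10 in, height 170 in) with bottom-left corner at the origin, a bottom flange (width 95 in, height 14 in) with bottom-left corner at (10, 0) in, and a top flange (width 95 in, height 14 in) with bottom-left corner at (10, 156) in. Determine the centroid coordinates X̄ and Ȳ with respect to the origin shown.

X̄ = 37.03 in, Ȳ = 85.00 in

web: A = 10 × 170 = 1700.00, centroid at (5.00, 85.00).
bottom flange: A = 95 × 14 = 1330.00, centroid at (57.50, 7.00).
top flange: A = 95 × 14 = 1330.00, centroid at (57.50, 163.00).
ΣA = 4360.00 in²
ΣAX̄ = (1700.00)(5.00) + (1330.00)(57.50) + (1330.00)(57.50) = 161450.00 in³
ΣAȲ = (1700.00)(85.00) + (1330.00)(7.00) + (1330.00)(163.00) = 370600.00 in³
X̄ = 161450.00 / 4360.00 = 37.03 in
Ȳ = 370600.00 / 4360.00 = 85.00 in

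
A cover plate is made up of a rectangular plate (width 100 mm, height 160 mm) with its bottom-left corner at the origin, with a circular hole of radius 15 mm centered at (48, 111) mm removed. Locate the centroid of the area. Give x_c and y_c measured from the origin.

x_c = 50.09 mm, y_c = 78.57 mm

plate: A = 100 × 160 = 16000.00, centroid at (50.00, 80.00).
hole: A = −π·15² = -706.86, centroid at (48.00, 111.00).
ΣA = 15293.14 mm²
ΣAx_c = (16000.00)(50.00) + (-706.86)(48.00) = 766070.80 mm³
ΣAy_c = (16000.00)(80.00) + (-706.86)(111.00) = 1201538.72 mm³
x_c = 766070.80 / 15293.14 = 50.09 mm
y_c = 1201538.72 / 15293.14 = 78.57 mm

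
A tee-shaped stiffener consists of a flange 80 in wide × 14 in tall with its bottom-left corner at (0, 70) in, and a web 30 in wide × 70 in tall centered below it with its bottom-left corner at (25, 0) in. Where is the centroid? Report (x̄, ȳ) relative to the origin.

web: A = 30 × 70 = 2100.00, centroid at (40.00, 35.00).
flange: A = 80 × 14 = 1120.00, centroid at (40.00, 77.00).
ΣA = 3220.00 in², ΣAx̄ = 128800.00 in³, ΣAȳ = 159740.00 in³.
x̄ = 128800.00/3220.00 = 40.00 in; ȳ = 159740.00/3220.00 = 49.61 in.

x̄ = 40.00 in, ȳ = 49.61 in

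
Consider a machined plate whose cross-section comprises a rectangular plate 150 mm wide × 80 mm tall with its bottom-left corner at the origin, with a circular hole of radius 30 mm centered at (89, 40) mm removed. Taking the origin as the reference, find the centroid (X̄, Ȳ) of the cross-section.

plate: A = 150 × 80 = 12000.00, centroid at (75.00, 40.00).
hole: A = −π·30² = -2827.43, centroid at (89.00, 40.00).
ΣA = 9172.57 mm²
ΣAX̄ = (12000.00)(75.00) + (-2827.43)(89.00) = 648358.43 mm³
ΣAȲ = (12000.00)(40.00) + (-2827.43)(40.00) = 366902.66 mm³
X̄ = 648358.43 / 9172.57 = 70.68 mm
Ȳ = 366902.66 / 9172.57 = 40.00 mm

X̄ = 70.68 mm, Ȳ = 40.00 mm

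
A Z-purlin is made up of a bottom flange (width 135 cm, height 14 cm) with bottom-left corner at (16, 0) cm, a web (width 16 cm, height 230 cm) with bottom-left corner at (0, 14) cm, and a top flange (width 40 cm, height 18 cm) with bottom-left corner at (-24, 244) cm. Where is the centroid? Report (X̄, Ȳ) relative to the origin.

X̄ = 29.31 cm, Ȳ = 106.54 cm

Part | A | x̄ᵢ | ȳᵢ | A·x̄ᵢ | A·ȳᵢ
bottom flange | 1890.00 | 83.50 | 7.00 | 157815.00 | 13230.00
web | 3680.00 | 8.00 | 129.00 | 29440.00 | 474720.00
top flange | 720.00 | -4.00 | 253.00 | -2880.00 | 182160.00
Σ | 6290.00 |  |  | 184375.00 | 670110.00
X̄ = 184375.00 / 6290.00 = 29.31 cm
Ȳ = 670110.00 / 6290.00 = 106.54 cm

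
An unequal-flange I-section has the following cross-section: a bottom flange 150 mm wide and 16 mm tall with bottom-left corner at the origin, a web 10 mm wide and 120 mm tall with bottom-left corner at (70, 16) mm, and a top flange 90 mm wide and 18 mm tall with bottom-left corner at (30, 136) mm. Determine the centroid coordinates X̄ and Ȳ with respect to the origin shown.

bottom flange: A = 150 × 16 = 2400.00, centroid at (75.00, 8.00).
web: A = 10 × 120 = 1200.00, centroid at (75.00, 76.00).
top flange: A = 90 × 18 = 1620.00, centroid at (75.00, 145.00).
ΣA = 5220.00 mm², ΣAX̄ = 391500.00 mm³, ΣAȲ = 345300.00 mm³.
X̄ = 391500.00/5220.00 = 75.00 mm; Ȳ = 345300.00/5220.00 = 66.15 mm.

X̄ = 75.00 mm, Ȳ = 66.15 mm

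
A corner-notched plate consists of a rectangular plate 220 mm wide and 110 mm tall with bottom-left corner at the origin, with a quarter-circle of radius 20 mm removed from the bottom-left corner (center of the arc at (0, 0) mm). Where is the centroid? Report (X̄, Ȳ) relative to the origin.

plate: A = 220 × 110 = 24200.00, centroid at (110.00, 55.00).
removed quarter-circle: A = −¼π·20² = -314.16, centroid at (8.49, 8.49).
ΣA = 23885.84 mm², ΣAX̄ = 2659333.33 mm³, ΣAȲ = 1328333.33 mm³.
X̄ = 2659333.33/23885.84 = 111.34 mm; Ȳ = 1328333.33/23885.84 = 55.61 mm.

X̄ = 111.34 mm, Ȳ = 55.61 mm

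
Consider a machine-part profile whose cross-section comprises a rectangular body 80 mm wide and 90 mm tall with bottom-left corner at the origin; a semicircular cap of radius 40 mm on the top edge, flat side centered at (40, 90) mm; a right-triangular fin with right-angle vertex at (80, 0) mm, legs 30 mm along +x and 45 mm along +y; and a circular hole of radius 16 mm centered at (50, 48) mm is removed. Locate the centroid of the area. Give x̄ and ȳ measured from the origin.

x̄ = 42.68 mm, ȳ = 58.89 mm

Part | A | x̄ᵢ | ȳᵢ | A·x̄ᵢ | A·ȳᵢ
rectangular body | 7200.00 | 40.00 | 45.00 | 288000.00 | 324000.00
semicircular top | 2513.27 | 40.00 | 106.98 | 100530.96 | 268861.34
triangular fin | 675.00 | 90.00 | 15.00 | 60750.00 | 10125.00
hole | -804.25 | 50.00 | 48.00 | -40212.39 | -38603.89
Σ | 9584.03 |  |  | 409068.58 | 564382.45
x̄ = 409068.58 / 9584.03 = 42.68 mm
ȳ = 564382.45 / 9584.03 = 58.89 mm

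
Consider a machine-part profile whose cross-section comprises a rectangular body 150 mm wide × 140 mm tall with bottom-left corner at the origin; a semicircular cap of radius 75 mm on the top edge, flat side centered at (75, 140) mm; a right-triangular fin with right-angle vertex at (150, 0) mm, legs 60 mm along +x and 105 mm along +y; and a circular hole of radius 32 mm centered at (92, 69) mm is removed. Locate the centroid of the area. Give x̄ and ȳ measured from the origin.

x̄ = 83.22 mm, ȳ = 96.63 mm

rectangular body: A = 150 × 140 = 21000.00, centroid at (75.00, 70.00).
semicircular top: A = ½π·75² = 8835.73, centroid at (75.00, 171.83).
triangular fin: A = ½·60·105 = 3150.00, centroid at (170.00, 35.00).
hole: A = −π·32² = -3216.99, centroid at (92.00, 69.00).
ΣA = 29768.74 mm²
ΣAx̄ = (21000.00)(75.00) + (8835.73)(75.00) + (3150.00)(170.00) + (-3216.99)(92.00) = 2477216.54 mm³
ΣAȳ = (21000.00)(70.00) + (8835.73)(171.83) + (3150.00)(35.00) + (-3216.99)(69.00) = 2876529.74 mm³
x̄ = 2477216.54 / 29768.74 = 83.22 mm
ȳ = 2876529.74 / 29768.74 = 96.63 mm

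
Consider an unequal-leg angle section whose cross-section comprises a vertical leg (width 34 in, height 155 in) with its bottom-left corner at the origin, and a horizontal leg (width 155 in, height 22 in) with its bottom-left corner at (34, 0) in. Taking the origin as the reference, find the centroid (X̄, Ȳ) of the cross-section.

X̄ = 54.12 in, Ȳ = 51.38 in

vertical leg: A = 34 × 155 = 5270.00, centroid at (17.00, 77.50).
horizontal leg: A = 155 × 22 = 3410.00, centroid at (111.50, 11.00).
ΣA = 8680.00 in², ΣAX̄ = 469805.00 in³, ΣAȲ = 445935.00 in³.
X̄ = 469805.00/8680.00 = 54.12 in; Ȳ = 445935.00/8680.00 = 51.38 in.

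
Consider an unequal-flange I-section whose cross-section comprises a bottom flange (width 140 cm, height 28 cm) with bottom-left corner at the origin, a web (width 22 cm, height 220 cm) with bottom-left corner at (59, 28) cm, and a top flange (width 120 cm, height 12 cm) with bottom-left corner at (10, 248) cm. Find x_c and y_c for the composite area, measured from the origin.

x_c = 70.00 cm, y_c = 106.72 cm

bottom flange: A = 140 × 28 = 3920.00, centroid at (70.00, 14.00).
web: A = 22 × 220 = 4840.00, centroid at (70.00, 138.00).
top flange: A = 120 × 12 = 1440.00, centroid at (70.00, 254.00).
ΣA = 10200.00 cm²
ΣAx_c = (3920.00)(70.00) + (4840.00)(70.00) + (1440.00)(70.00) = 714000.00 cm³
ΣAy_c = (3920.00)(14.00) + (4840.00)(138.00) + (1440.00)(254.00) = 1088560.00 cm³
x_c = 714000.00 / 10200.00 = 70.00 cm
y_c = 1088560.00 / 10200.00 = 106.72 cm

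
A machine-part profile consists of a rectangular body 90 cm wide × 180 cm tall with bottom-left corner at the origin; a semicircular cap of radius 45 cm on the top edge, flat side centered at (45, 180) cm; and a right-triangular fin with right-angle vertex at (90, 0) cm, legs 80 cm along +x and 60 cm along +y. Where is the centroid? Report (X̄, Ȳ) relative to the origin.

rectangular body: A = 90 × 180 = 16200.00, centroid at (45.00, 90.00).
semicircular top: A = ½π·45² = 3180.86, centroid at (45.00, 199.10).
triangular fin: A = ½·80·60 = 2400.00, centroid at (116.67, 20.00).
ΣA = 21780.86 cm², ΣAX̄ = 1152138.82 cm³, ΣAȲ = 2139305.26 cm³.
X̄ = 1152138.82/21780.86 = 52.90 cm; Ȳ = 2139305.26/21780.86 = 98.22 cm.

X̄ = 52.90 cm, Ȳ = 98.22 cm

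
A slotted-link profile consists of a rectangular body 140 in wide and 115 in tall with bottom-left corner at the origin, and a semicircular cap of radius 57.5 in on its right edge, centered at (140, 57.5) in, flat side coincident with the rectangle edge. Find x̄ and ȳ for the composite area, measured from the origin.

x̄ = 93.02 in, ȳ = 57.50 in

Part | A | x̄ᵢ | ȳᵢ | A·x̄ᵢ | A·ȳᵢ
rectangular body | 16100.00 | 70.00 | 57.50 | 1127000.00 | 925750.00
semicircular end | 5193.45 | 164.40 | 57.50 | 853821.93 | 298623.11
Σ | 21293.45 |  |  | 1980821.93 | 1224373.11
x̄ = 1980821.93 / 21293.45 = 93.02 in
ȳ = 1224373.11 / 21293.45 = 57.50 in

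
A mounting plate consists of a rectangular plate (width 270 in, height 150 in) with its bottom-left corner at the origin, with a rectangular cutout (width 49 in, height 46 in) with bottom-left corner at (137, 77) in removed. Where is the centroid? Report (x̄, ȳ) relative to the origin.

plate: A = 270 × 150 = 40500.00, centroid at (135.00, 75.00).
hole: A = −(49 × 46) = -2254.00, centroid at (161.50, 100.00).
ΣA = 38246.00 in², ΣAx̄ = 5103479.00 in³, ΣAȳ = 2812100.00 in³.
x̄ = 5103479.00/38246.00 = 133.44 in; ȳ = 2812100.00/38246.00 = 73.53 in.

x̄ = 133.44 in, ȳ = 73.53 in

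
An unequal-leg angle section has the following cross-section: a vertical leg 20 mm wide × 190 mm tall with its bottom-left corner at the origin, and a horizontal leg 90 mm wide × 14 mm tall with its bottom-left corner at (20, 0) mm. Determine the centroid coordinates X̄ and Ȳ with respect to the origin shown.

vertical leg: A = 20 × 190 = 3800.00, centroid at (10.00, 95.00).
horizontal leg: A = 90 × 14 = 1260.00, centroid at (65.00, 7.00).
ΣA = 5060.00 mm²
ΣAX̄ = (3800.00)(10.00) + (1260.00)(65.00) = 119900.00 mm³
ΣAȲ = (3800.00)(95.00) + (1260.00)(7.00) = 369820.00 mm³
X̄ = 119900.00 / 5060.00 = 23.70 mm
Ȳ = 369820.00 / 5060.00 = 73.09 mm

X̄ = 23.70 mm, Ȳ = 73.09 mm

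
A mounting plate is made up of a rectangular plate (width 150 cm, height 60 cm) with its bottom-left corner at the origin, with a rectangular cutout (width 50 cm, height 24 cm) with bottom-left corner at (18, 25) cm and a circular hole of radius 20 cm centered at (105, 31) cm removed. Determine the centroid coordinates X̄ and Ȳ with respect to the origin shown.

X̄ = 75.11 cm, Ȳ = 28.52 cm

Part | A | x̄ᵢ | ȳᵢ | A·x̄ᵢ | A·ȳᵢ
plate | 9000.00 | 75.00 | 30.00 | 675000.00 | 270000.00
hole 1 | -1200.00 | 43.00 | 37.00 | -51600.00 | -44400.00
hole 2 | -1256.64 | 105.00 | 31.00 | -131946.89 | -38955.75
Σ | 6543.36 |  |  | 491453.11 | 186644.25
X̄ = 491453.11 / 6543.36 = 75.11 cm
Ȳ = 186644.25 / 6543.36 = 28.52 cm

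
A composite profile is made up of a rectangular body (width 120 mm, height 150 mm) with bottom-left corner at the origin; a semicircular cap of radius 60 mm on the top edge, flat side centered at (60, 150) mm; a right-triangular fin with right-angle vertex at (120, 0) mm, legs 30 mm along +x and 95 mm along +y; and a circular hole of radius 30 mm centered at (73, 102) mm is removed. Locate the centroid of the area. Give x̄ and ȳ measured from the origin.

rectangular body: A = 120 × 150 = 18000.00, centroid at (60.00, 75.00).
semicircular top: A = ½π·60² = 5654.87, centroid at (60.00, 175.46).
triangular fin: A = ½·30·95 = 1425.00, centroid at (130.00, 31.67).
hole: A = −π·30² = -2827.43, centroid at (73.00, 102.00).
ΣA = 22252.43 mm², ΣAx̄ = 1398139.37 mm³, ΣAȳ = 2098956.81 mm³.
x̄ = 1398139.37/22252.43 = 62.83 mm; ȳ = 2098956.81/22252.43 = 94.32 mm.

x̄ = 62.83 mm, ȳ = 94.32 mm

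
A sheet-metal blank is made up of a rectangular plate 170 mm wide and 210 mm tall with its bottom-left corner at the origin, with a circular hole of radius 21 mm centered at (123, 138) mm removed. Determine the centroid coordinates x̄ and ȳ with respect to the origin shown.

x̄ = 83.47 mm, ȳ = 103.67 mm

Part | A | x̄ᵢ | ȳᵢ | A·x̄ᵢ | A·ȳᵢ
plate | 35700.00 | 85.00 | 105.00 | 3034500.00 | 3748500.00
hole | -1385.44 | 123.00 | 138.00 | -170409.41 | -191191.05
Σ | 34314.56 |  |  | 2864090.59 | 3557308.95
x̄ = 2864090.59 / 34314.56 = 83.47 mm
ȳ = 3557308.95 / 34314.56 = 103.67 mm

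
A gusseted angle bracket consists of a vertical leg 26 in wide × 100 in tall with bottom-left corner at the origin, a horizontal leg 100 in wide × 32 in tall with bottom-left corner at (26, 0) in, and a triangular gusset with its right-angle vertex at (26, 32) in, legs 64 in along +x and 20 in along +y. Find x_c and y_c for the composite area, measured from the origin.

vertical leg: A = 26 × 100 = 2600.00, centroid at (13.00, 50.00).
horizontal leg: A = 100 × 32 = 3200.00, centroid at (76.00, 16.00).
gusset: A = ½·64·20 = 640.00, centroid at (47.33, 38.67).
ΣA = 6440.00 in², ΣAx_c = 307293.33 in³, ΣAy_c = 205946.67 in³.
x_c = 307293.33/6440.00 = 47.72 in; y_c = 205946.67/6440.00 = 31.98 in.

x_c = 47.72 in, y_c = 31.98 in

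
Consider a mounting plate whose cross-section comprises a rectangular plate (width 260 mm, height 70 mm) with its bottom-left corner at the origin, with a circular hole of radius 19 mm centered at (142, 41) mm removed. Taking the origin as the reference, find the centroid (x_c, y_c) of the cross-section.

plate: A = 260 × 70 = 18200.00, centroid at (130.00, 35.00).
hole: A = −π·19² = -1134.11, centroid at (142.00, 41.00).
ΣA = 17065.89 mm², ΣAx_c = 2204955.68 mm³, ΣAy_c = 590501.29 mm³.
x_c = 2204955.68/17065.89 = 129.20 mm; y_c = 590501.29/17065.89 = 34.60 mm.

x_c = 129.20 mm, y_c = 34.60 mm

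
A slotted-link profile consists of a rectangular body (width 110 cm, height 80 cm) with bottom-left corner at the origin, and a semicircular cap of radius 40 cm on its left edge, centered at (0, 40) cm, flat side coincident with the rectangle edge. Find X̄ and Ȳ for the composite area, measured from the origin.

X̄ = 39.01 cm, Ȳ = 40.00 cm

rectangular body: A = 110 × 80 = 8800.00, centroid at (55.00, 40.00).
semicircular end: A = ½π·40² = 2513.27, centroid at (-16.98, 40.00).
ΣA = 11313.27 cm², ΣAX̄ = 441333.33 cm³, ΣAȲ = 452530.96 cm³.
X̄ = 441333.33/11313.27 = 39.01 cm; Ȳ = 452530.96/11313.27 = 40.00 cm.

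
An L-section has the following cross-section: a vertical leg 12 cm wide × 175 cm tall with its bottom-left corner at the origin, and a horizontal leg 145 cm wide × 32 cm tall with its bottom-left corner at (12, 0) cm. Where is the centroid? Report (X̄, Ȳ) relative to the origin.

X̄ = 60.04 cm, Ȳ = 38.28 cm

vertical leg: A = 12 × 175 = 2100.00, centroid at (6.00, 87.50).
horizontal leg: A = 145 × 32 = 4640.00, centroid at (84.50, 16.00).
ΣA = 6740.00 cm², ΣAX̄ = 404680.00 cm³, ΣAȲ = 257990.00 cm³.
X̄ = 404680.00/6740.00 = 60.04 cm; Ȳ = 257990.00/6740.00 = 38.28 cm.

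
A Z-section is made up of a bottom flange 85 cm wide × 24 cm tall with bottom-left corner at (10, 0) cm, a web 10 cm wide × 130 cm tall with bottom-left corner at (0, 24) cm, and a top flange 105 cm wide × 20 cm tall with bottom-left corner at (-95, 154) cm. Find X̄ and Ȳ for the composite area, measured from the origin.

bottom flange: A = 85 × 24 = 2040.00, centroid at (52.50, 12.00).
web: A = 10 × 130 = 1300.00, centroid at (5.00, 89.00).
top flange: A = 105 × 20 = 2100.00, centroid at (-42.50, 164.00).
ΣA = 5440.00 cm², ΣAX̄ = 24350.00 cm³, ΣAȲ = 484580.00 cm³.
X̄ = 24350.00/5440.00 = 4.48 cm; Ȳ = 484580.00/5440.00 = 89.08 cm.

X̄ = 4.48 cm, Ȳ = 89.08 cm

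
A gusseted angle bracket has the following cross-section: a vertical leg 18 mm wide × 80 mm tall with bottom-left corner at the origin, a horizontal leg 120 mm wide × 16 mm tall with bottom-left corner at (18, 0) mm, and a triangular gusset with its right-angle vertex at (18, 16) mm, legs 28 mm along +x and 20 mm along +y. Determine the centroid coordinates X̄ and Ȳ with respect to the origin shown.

Part | A | x̄ᵢ | ȳᵢ | A·x̄ᵢ | A·ȳᵢ
vertical leg | 1440.00 | 9.00 | 40.00 | 12960.00 | 57600.00
horizontal leg | 1920.00 | 78.00 | 8.00 | 149760.00 | 15360.00
gusset | 280.00 | 27.33 | 22.67 | 7653.33 | 6346.67
Σ | 3640.00 |  |  | 170373.33 | 79306.67
X̄ = 170373.33 / 3640.00 = 46.81 mm
Ȳ = 79306.67 / 3640.00 = 21.79 mm

X̄ = 46.81 mm, Ȳ = 21.79 mm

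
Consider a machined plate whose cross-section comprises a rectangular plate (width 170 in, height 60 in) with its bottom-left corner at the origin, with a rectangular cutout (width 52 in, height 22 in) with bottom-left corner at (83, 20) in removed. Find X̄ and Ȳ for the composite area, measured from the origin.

X̄ = 81.97 in, Ȳ = 29.87 in

plate: A = 170 × 60 = 10200.00, centroid at (85.00, 30.00).
hole: A = −(52 × 22) = -1144.00, centroid at (109.00, 31.00).
ΣA = 9056.00 in²
ΣAX̄ = (10200.00)(85.00) + (-1144.00)(109.00) = 742304.00 in³
ΣAȲ = (10200.00)(30.00) + (-1144.00)(31.00) = 270536.00 in³
X̄ = 742304.00 / 9056.00 = 81.97 in
Ȳ = 270536.00 / 9056.00 = 29.87 in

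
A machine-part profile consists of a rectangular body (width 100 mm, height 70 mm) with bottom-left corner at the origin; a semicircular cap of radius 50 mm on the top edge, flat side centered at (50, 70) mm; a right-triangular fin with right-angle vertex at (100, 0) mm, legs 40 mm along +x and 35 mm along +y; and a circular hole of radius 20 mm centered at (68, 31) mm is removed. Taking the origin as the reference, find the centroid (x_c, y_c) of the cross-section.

x_c = 52.09 mm, y_c = 55.20 mm

rectangular body: A = 100 × 70 = 7000.00, centroid at (50.00, 35.00).
semicircular top: A = ½π·50² = 3926.99, centroid at (50.00, 91.22).
triangular fin: A = ½·40·35 = 700.00, centroid at (113.33, 11.67).
hole: A = −π·20² = -1256.64, centroid at (68.00, 31.00).
ΣA = 10370.35 mm², ΣAx_c = 540231.55 mm³, ΣAy_c = 572433.61 mm³.
x_c = 540231.55/10370.35 = 52.09 mm; y_c = 572433.61/10370.35 = 55.20 mm.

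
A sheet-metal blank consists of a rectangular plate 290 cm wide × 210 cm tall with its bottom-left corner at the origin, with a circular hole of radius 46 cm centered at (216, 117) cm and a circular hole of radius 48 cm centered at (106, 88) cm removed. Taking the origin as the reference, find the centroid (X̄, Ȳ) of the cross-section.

X̄ = 140.97 cm, Ȳ = 105.92 cm

Part | A | x̄ᵢ | ȳᵢ | A·x̄ᵢ | A·ȳᵢ
plate | 60900.00 | 145.00 | 105.00 | 8830500.00 | 6394500.00
hole 1 | -6647.61 | 216.00 | 117.00 | -1435883.77 | -777770.38
hole 2 | -7238.23 | 106.00 | 88.00 | -767252.32 | -636964.19
Σ | 47014.16 |  |  | 6627363.90 | 4979765.43
X̄ = 6627363.90 / 47014.16 = 140.97 cm
Ȳ = 4979765.43 / 47014.16 = 105.92 cm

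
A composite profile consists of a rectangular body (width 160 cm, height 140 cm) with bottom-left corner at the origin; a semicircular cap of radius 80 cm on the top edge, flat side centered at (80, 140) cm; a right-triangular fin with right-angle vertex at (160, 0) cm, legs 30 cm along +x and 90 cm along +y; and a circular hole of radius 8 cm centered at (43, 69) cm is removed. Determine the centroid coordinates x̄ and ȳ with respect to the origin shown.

Part | A | x̄ᵢ | ȳᵢ | A·x̄ᵢ | A·ȳᵢ
rectangular body | 22400.00 | 80.00 | 70.00 | 1792000.00 | 1568000.00
semicircular top | 10053.10 | 80.00 | 173.95 | 804247.72 | 1748766.84
triangular fin | 1350.00 | 170.00 | 30.00 | 229500.00 | 40500.00
hole | -201.06 | 43.00 | 69.00 | -8645.66 | -13873.27
Σ | 33602.03 |  |  | 2817102.06 | 3343393.57
x̄ = 2817102.06 / 33602.03 = 83.84 cm
ȳ = 3343393.57 / 33602.03 = 99.50 cm

x̄ = 83.84 cm, ȳ = 99.50 cm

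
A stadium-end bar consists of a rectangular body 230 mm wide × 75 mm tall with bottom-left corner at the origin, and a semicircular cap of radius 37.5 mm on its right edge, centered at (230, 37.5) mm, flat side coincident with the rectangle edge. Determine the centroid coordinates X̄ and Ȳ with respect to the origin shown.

X̄ = 129.86 mm, Ȳ = 37.50 mm

rectangular body: A = 230 × 75 = 17250.00, centroid at (115.00, 37.50).
semicircular end: A = ½π·37.5² = 2208.93, centroid at (245.92, 37.50).
ΣA = 19458.93 mm²
ΣAX̄ = (17250.00)(115.00) + (2208.93)(245.92) = 2526960.69 mm³
ΣAȲ = (17250.00)(37.50) + (2208.93)(37.50) = 729709.96 mm³
X̄ = 2526960.69 / 19458.93 = 129.86 mm
Ȳ = 729709.96 / 19458.93 = 37.50 mm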